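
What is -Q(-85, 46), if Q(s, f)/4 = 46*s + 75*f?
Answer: 1840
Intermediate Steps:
Q(s, f) = 184*s + 300*f (Q(s, f) = 4*(46*s + 75*f) = 184*s + 300*f)
-Q(-85, 46) = -(184*(-85) + 300*46) = -(-15640 + 13800) = -1*(-1840) = 1840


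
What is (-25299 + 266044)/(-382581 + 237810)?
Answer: -240745/144771 ≈ -1.6629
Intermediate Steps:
(-25299 + 266044)/(-382581 + 237810) = 240745/(-144771) = 240745*(-1/144771) = -240745/144771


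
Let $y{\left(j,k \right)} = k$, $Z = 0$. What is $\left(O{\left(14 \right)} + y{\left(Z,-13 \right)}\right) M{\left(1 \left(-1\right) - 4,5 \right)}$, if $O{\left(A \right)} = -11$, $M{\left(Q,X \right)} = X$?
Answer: $-120$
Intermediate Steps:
$\left(O{\left(14 \right)} + y{\left(Z,-13 \right)}\right) M{\left(1 \left(-1\right) - 4,5 \right)} = \left(-11 - 13\right) 5 = \left(-24\right) 5 = -120$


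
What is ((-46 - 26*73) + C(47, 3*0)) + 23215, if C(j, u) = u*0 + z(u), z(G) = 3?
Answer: 21274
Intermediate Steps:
C(j, u) = 3 (C(j, u) = u*0 + 3 = 0 + 3 = 3)
((-46 - 26*73) + C(47, 3*0)) + 23215 = ((-46 - 26*73) + 3) + 23215 = ((-46 - 1898) + 3) + 23215 = (-1944 + 3) + 23215 = -1941 + 23215 = 21274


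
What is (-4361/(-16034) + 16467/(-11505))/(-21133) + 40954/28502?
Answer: 26610394385369931/18518838345559370 ≈ 1.4369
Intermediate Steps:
(-4361/(-16034) + 16467/(-11505))/(-21133) + 40954/28502 = (-4361*(-1/16034) + 16467*(-1/11505))*(-1/21133) + 40954*(1/28502) = (4361/16034 - 5489/3835)*(-1/21133) + 20477/14251 = -71286191/61490390*(-1/21133) + 20477/14251 = 71286191/1299476411870 + 20477/14251 = 26610394385369931/18518838345559370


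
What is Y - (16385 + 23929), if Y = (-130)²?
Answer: -23414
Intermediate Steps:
Y = 16900
Y - (16385 + 23929) = 16900 - (16385 + 23929) = 16900 - 1*40314 = 16900 - 40314 = -23414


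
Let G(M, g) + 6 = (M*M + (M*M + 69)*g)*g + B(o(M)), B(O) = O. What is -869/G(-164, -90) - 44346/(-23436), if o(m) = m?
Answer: 399105187619/210919791285 ≈ 1.8922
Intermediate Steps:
G(M, g) = -6 + M + g*(M² + g*(69 + M²)) (G(M, g) = -6 + ((M*M + (M*M + 69)*g)*g + M) = -6 + ((M² + (M² + 69)*g)*g + M) = -6 + ((M² + (69 + M²)*g)*g + M) = -6 + ((M² + g*(69 + M²))*g + M) = -6 + (g*(M² + g*(69 + M²)) + M) = -6 + (M + g*(M² + g*(69 + M²))) = -6 + M + g*(M² + g*(69 + M²)))
-869/G(-164, -90) - 44346/(-23436) = -869/(-6 - 164 + 69*(-90)² - 90*(-164)² + (-164)²*(-90)²) - 44346/(-23436) = -869/(-6 - 164 + 69*8100 - 90*26896 + 26896*8100) - 44346*(-1/23436) = -869/(-6 - 164 + 558900 - 2420640 + 217857600) + 7391/3906 = -869/215995690 + 7391/3906 = 399105187619/210919791285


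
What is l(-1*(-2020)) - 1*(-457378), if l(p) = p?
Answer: 459398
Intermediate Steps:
l(-1*(-2020)) - 1*(-457378) = -1*(-2020) - 1*(-457378) = 2020 + 457378 = 459398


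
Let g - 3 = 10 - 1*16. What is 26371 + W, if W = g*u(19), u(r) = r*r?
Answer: 25288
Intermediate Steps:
u(r) = r²
g = -3 (g = 3 + (10 - 1*16) = 3 + (10 - 16) = 3 - 6 = -3)
W = -1083 (W = -3*19² = -3*361 = -1083)
26371 + W = 26371 - 1083 = 25288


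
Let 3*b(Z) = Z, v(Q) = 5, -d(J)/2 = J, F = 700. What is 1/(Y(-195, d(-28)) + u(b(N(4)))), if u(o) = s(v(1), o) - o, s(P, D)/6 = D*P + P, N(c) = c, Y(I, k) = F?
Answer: 3/2306 ≈ 0.0013010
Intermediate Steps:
d(J) = -2*J
Y(I, k) = 700
s(P, D) = 6*P + 6*D*P (s(P, D) = 6*(D*P + P) = 6*(P + D*P) = 6*P + 6*D*P)
b(Z) = Z/3
u(o) = 30 + 29*o (u(o) = 6*5*(1 + o) - o = (30 + 30*o) - o = 30 + 29*o)
1/(Y(-195, d(-28)) + u(b(N(4)))) = 1/(700 + (30 + 29*((⅓)*4))) = 1/(700 + (30 + 29*(4/3))) = 1/(700 + (30 + 116/3)) = 1/(700 + 206/3) = 1/(2306/3) = 3/2306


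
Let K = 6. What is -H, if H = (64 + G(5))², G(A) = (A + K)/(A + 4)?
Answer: -344569/81 ≈ -4253.9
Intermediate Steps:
G(A) = (6 + A)/(4 + A) (G(A) = (A + 6)/(A + 4) = (6 + A)/(4 + A))
H = 344569/81 (H = (64 + (6 + 5)/(4 + 5))² = (64 + 11/9)² = (587/9)² = 344569/81 ≈ 4253.9)
-H = -1*344569/81 = -344569/81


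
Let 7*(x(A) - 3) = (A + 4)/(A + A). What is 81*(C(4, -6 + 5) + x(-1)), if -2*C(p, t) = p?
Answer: 891/14 ≈ 63.643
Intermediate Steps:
C(p, t) = -p/2
x(A) = 3 + (4 + A)/(14*A) (x(A) = 3 + ((A + 4)/(A + A))/7 = 3 + ((4 + A)/((2*A)))/7 = 3 + ((4 + A)*(1/(2*A)))/7 = 3 + ((4 + A)/(2*A))/7 = 3 + (4 + A)/(14*A))
81*(C(4, -6 + 5) + x(-1)) = 81*(-½*4 + (1/14)*(4 + 43*(-1))/(-1)) = 81*(-2 + (1/14)*(-1)*(4 - 43)) = 81*(-2 + (1/14)*(-1)*(-39)) = 81*(-2 + 39/14) = 81*(11/14) = 891/14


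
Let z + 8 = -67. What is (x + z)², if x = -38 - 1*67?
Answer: 32400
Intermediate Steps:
x = -105 (x = -38 - 67 = -105)
z = -75 (z = -8 - 67 = -75)
(x + z)² = (-105 - 75)² = (-180)² = 32400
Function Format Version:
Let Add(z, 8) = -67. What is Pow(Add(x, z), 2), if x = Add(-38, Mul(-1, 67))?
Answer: 32400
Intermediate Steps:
x = -105 (x = Add(-38, -67) = -105)
z = -75 (z = Add(-8, -67) = -75)
Pow(Add(x, z), 2) = Pow(Add(-105, -75), 2) = Pow(-180, 2) = 32400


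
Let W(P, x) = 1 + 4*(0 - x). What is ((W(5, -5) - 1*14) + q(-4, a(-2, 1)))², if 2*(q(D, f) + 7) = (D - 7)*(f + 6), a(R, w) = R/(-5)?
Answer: 30976/25 ≈ 1239.0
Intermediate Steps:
a(R, w) = -R/5 (a(R, w) = R*(-⅕) = -R/5)
q(D, f) = -7 + (-7 + D)*(6 + f)/2 (q(D, f) = -7 + ((D - 7)*(f + 6))/2 = -7 + ((-7 + D)*(6 + f))/2 = -7 + (-7 + D)*(6 + f)/2)
W(P, x) = 1 - 4*x (W(P, x) = 1 + 4*(-x) = 1 - 4*x)
((W(5, -5) - 1*14) + q(-4, a(-2, 1)))² = (((1 - 4*(-5)) - 1*14) + (-28 + 3*(-4) - (-7)*(-2)/10 + (½)*(-4)*(-⅕*(-2))))² = (((1 + 20) - 14) + (-28 - 12 - 7/2*⅖ + (½)*(-4)*(⅖)))² = ((21 - 14) + (-28 - 12 - 7/5 - ⅘))² = (7 - 211/5)² = (-176/5)² = 30976/25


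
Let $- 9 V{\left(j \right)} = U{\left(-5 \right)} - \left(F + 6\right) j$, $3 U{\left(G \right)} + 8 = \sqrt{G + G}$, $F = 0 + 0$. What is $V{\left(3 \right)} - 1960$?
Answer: $- \frac{52858}{27} - \frac{i \sqrt{10}}{27} \approx -1957.7 - 0.11712 i$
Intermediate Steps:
$F = 0$
$U{\left(G \right)} = - \frac{8}{3} + \frac{\sqrt{2} \sqrt{G}}{3}$ ($U{\left(G \right)} = - \frac{8}{3} + \frac{\sqrt{G + G}}{3} = - \frac{8}{3} + \frac{\sqrt{2 G}}{3} = - \frac{8}{3} + \frac{\sqrt{2} \sqrt{G}}{3}$)
$V{\left(j \right)} = \frac{8}{27} + \frac{2 j}{3} - \frac{i \sqrt{10}}{27}$ ($V{\left(j \right)} = - \frac{\left(- \frac{8}{3} + \frac{\sqrt{2} \sqrt{-5}}{3}\right) - \left(0 + 6\right) j}{9} = - \frac{\left(- \frac{8}{3} + \frac{\sqrt{2} i \sqrt{5}}{3}\right) - 6 j}{9} = - \frac{\left(- \frac{8}{3} + \frac{i \sqrt{10}}{3}\right) - 6 j}{9} = - \frac{- \frac{8}{3} - 6 j + \frac{i \sqrt{10}}{3}}{9} = \frac{8}{27} + \frac{2 j}{3} - \frac{i \sqrt{10}}{27}$)
$V{\left(3 \right)} - 1960 = \left(\frac{8}{27} + \frac{2}{3} \cdot 3 - \frac{i \sqrt{10}}{27}\right) - 1960 = \left(\frac{8}{27} + 2 - \frac{i \sqrt{10}}{27}\right) - 1960 = \left(\frac{62}{27} - \frac{i \sqrt{10}}{27}\right) - 1960 = - \frac{52858}{27} - \frac{i \sqrt{10}}{27}$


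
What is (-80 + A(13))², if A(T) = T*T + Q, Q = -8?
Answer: 6561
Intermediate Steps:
A(T) = -8 + T² (A(T) = T*T - 8 = T² - 8 = -8 + T²)
(-80 + A(13))² = (-80 + (-8 + 13²))² = (-80 + (-8 + 169))² = (-80 + 161)² = 81² = 6561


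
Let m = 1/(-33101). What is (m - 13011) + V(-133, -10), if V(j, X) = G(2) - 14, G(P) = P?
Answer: -431074324/33101 ≈ -13023.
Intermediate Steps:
V(j, X) = -12 (V(j, X) = 2 - 14 = -12)
m = -1/33101 ≈ -3.0211e-5
(m - 13011) + V(-133, -10) = (-1/33101 - 13011) - 12 = -430677112/33101 - 12 = -431074324/33101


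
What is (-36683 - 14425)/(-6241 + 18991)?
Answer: -8518/2125 ≈ -4.0085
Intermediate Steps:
(-36683 - 14425)/(-6241 + 18991) = -51108/12750 = -51108*1/12750 = -8518/2125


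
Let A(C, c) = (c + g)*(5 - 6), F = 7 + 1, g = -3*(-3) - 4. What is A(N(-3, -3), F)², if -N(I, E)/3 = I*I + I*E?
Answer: 169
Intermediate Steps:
g = 5 (g = 9 - 4 = 5)
N(I, E) = -3*I² - 3*E*I (N(I, E) = -3*(I*I + I*E) = -3*(I² + E*I) = -3*I² - 3*E*I)
F = 8
A(C, c) = -5 - c (A(C, c) = (c + 5)*(5 - 6) = (5 + c)*(-1) = -5 - c)
A(N(-3, -3), F)² = (-5 - 1*8)² = (-5 - 8)² = (-13)² = 169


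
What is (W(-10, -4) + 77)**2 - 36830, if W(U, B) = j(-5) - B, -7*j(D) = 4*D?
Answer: -1460101/49 ≈ -29798.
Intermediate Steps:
j(D) = -4*D/7
W(U, B) = 20/7 - B (W(U, B) = -4/7*(-5) - B = 20/7 - B)
(W(-10, -4) + 77)**2 - 36830 = ((20/7 - 1*(-4)) + 77)**2 - 36830 = ((20/7 + 4) + 77)**2 - 36830 = (48/7 + 77)**2 - 36830 = (587/7)**2 - 36830 = 344569/49 - 36830 = -1460101/49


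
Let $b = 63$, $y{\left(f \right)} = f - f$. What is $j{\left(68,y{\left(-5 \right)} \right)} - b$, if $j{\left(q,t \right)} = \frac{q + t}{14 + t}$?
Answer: $- \frac{407}{7} \approx -58.143$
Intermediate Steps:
$y{\left(f \right)} = 0$
$j{\left(q,t \right)} = \frac{q + t}{14 + t}$
$j{\left(68,y{\left(-5 \right)} \right)} - b = \frac{68 + 0}{14 + 0} - 63 = \frac{1}{14} \cdot 68 - 63 = \frac{34}{7} - 63 = - \frac{407}{7}$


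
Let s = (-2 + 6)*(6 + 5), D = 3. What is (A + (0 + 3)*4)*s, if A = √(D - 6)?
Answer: 528 + 44*I*√3 ≈ 528.0 + 76.21*I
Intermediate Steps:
s = 44 (s = 4*11 = 44)
A = I*√3 (A = √(3 - 6) = √(-3) = I*√3 ≈ 1.732*I)
(A + (0 + 3)*4)*s = (I*√3 + (0 + 3)*4)*44 = (I*√3 + 3*4)*44 = (I*√3 + 12)*44 = (12 + I*√3)*44 = 528 + 44*I*√3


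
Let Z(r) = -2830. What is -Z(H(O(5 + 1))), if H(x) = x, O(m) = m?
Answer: 2830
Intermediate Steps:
-Z(H(O(5 + 1))) = -1*(-2830) = 2830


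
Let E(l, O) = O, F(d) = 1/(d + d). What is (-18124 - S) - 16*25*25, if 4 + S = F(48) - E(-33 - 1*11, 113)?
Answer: -2688673/96 ≈ -28007.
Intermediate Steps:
F(d) = 1/(2*d)
S = -11231/96 (S = -4 + ((½)/48 - 1*113) = -4 + ((½)*(1/48) - 113) = -4 + (1/96 - 113) = -4 - 10847/96 = -11231/96 ≈ -116.99)
(-18124 - S) - 16*25*25 = (-18124 - 1*(-11231/96)) - 16*25*25 = (-18124 + 11231/96) - 400*25 = -1728673/96 - 10000 = -2688673/96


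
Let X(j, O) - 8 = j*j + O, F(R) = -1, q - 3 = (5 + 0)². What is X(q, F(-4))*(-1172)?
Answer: -927052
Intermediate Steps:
q = 28 (q = 3 + (5 + 0)² = 3 + 5² = 3 + 25 = 28)
X(j, O) = 8 + O + j² (X(j, O) = 8 + (j*j + O) = 8 + (j² + O) = 8 + (O + j²) = 8 + O + j²)
X(q, F(-4))*(-1172) = (8 - 1 + 28²)*(-1172) = (8 - 1 + 784)*(-1172) = 791*(-1172) = -927052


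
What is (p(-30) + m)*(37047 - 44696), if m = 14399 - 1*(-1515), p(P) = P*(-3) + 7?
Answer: -122468139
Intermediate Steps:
p(P) = 7 - 3*P (p(P) = -3*P + 7 = 7 - 3*P)
m = 15914 (m = 14399 + 1515 = 15914)
(p(-30) + m)*(37047 - 44696) = ((7 - 3*(-30)) + 15914)*(37047 - 44696) = ((7 + 90) + 15914)*(-7649) = (97 + 15914)*(-7649) = 16011*(-7649) = -122468139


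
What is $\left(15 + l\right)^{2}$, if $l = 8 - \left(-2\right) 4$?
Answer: $961$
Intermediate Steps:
$l = 16$ ($l = 8 - -8 = 8 + 8 = 16$)
$\left(15 + l\right)^{2} = \left(15 + 16\right)^{2} = 31^{2} = 961$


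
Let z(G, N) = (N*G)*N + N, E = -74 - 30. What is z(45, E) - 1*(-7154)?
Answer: 493770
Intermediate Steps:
E = -104
z(G, N) = N + G*N**2 (z(G, N) = (G*N)*N + N = G*N**2 + N = N + G*N**2)
z(45, E) - 1*(-7154) = -104*(1 + 45*(-104)) - 1*(-7154) = -104*(1 - 4680) + 7154 = -104*(-4679) + 7154 = 486616 + 7154 = 493770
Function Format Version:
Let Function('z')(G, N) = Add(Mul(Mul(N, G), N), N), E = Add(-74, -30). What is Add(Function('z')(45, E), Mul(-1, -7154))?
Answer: 493770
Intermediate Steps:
E = -104
Function('z')(G, N) = Add(N, Mul(G, Pow(N, 2))) (Function('z')(G, N) = Add(Mul(Mul(G, N), N), N) = Add(Mul(G, Pow(N, 2)), N) = Add(N, Mul(G, Pow(N, 2))))
Add(Function('z')(45, E), Mul(-1, -7154)) = Add(Mul(-104, Add(1, Mul(45, -104))), Mul(-1, -7154)) = Add(Mul(-104, Add(1, -4680)), 7154) = Add(Mul(-104, -4679), 7154) = Add(486616, 7154) = 493770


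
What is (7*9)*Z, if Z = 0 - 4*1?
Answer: -252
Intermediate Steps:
Z = -4 (Z = 0 - 4 = -4)
(7*9)*Z = (7*9)*(-4) = 63*(-4) = -252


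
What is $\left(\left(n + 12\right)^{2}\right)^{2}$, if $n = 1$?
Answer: $28561$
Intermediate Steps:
$\left(\left(n + 12\right)^{2}\right)^{2} = \left(\left(1 + 12\right)^{2}\right)^{2} = \left(13^{2}\right)^{2} = 169^{2} = 28561$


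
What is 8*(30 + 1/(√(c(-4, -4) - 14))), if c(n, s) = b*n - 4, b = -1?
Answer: 240 - 4*I*√14/7 ≈ 240.0 - 2.1381*I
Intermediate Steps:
c(n, s) = -4 - n (c(n, s) = -n - 4 = -4 - n)
8*(30 + 1/(√(c(-4, -4) - 14))) = 8*(30 + 1/(√((-4 - 1*(-4)) - 14))) = 8*(30 + 1/(√((-4 + 4) - 14))) = 8*(30 + 1/(√(0 - 14))) = 8*(30 + 1/(√(-14))) = 8*(30 + 1/(I*√14)) = 8*(30 - I*√14/14) = 240 - 4*I*√14/7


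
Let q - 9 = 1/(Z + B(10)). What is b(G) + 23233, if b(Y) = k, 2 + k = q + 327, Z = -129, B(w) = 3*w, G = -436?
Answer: 2333132/99 ≈ 23567.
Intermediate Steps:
q = 890/99 (q = 9 + 1/(-129 + 3*10) = 9 + 1/(-129 + 30) = 9 + 1/(-99) = 9 - 1/99 = 890/99 ≈ 8.9899)
k = 33065/99 (k = -2 + (890/99 + 327) = -2 + 33263/99 = 33065/99 ≈ 333.99)
b(Y) = 33065/99
b(G) + 23233 = 33065/99 + 23233 = 2333132/99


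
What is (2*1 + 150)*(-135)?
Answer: -20520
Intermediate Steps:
(2*1 + 150)*(-135) = (2 + 150)*(-135) = 152*(-135) = -20520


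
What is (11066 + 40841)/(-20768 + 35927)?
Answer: 51907/15159 ≈ 3.4242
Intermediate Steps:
(11066 + 40841)/(-20768 + 35927) = 51907/15159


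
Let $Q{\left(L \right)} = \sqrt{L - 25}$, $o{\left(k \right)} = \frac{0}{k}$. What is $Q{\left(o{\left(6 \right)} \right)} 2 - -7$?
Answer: $7 + 10 i \approx 7.0 + 10.0 i$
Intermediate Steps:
$o{\left(k \right)} = 0$
$Q{\left(L \right)} = \sqrt{-25 + L}$
$Q{\left(o{\left(6 \right)} \right)} 2 - -7 = \sqrt{-25 + 0} \cdot 2 - -7 = \sqrt{-25} \cdot 2 + 7 = 5 i 2 + 7 = 10 i + 7 = 7 + 10 i$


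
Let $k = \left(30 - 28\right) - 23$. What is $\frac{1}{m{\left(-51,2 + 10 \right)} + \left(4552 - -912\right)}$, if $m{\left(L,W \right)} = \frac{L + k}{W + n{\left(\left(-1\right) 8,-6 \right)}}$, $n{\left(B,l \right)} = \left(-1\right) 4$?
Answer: $\frac{1}{5455} \approx 0.00018332$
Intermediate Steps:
$k = -21$ ($k = 2 - 23 = -21$)
$n{\left(B,l \right)} = -4$
$m{\left(L,W \right)} = \frac{-21 + L}{-4 + W}$ ($m{\left(L,W \right)} = \frac{L - 21}{W - 4} = \frac{-21 + L}{-4 + W}$)
$\frac{1}{m{\left(-51,2 + 10 \right)} + \left(4552 - -912\right)} = \frac{1}{\frac{-21 - 51}{-4 + \left(2 + 10\right)} + \left(4552 - -912\right)} = \frac{1}{\frac{1}{-4 + 12} \left(-72\right) + \left(4552 + 912\right)} = \frac{1}{\frac{1}{8} \left(-72\right) + 5464} = \frac{1}{-9 + 5464} = \frac{1}{5455}$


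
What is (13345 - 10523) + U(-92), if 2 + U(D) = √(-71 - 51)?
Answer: 2820 + I*√122 ≈ 2820.0 + 11.045*I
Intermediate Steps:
U(D) = -2 + I*√122 (U(D) = -2 + √(-71 - 51) = -2 + √(-122) = -2 + I*√122)
(13345 - 10523) + U(-92) = (13345 - 10523) + (-2 + I*√122) = 2822 + (-2 + I*√122) = 2820 + I*√122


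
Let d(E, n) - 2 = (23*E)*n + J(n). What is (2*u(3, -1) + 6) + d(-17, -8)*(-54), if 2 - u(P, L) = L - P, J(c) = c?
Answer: -168570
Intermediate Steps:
u(P, L) = 2 + P - L (u(P, L) = 2 - (L - P) = 2 + (P - L) = 2 + P - L)
d(E, n) = 2 + n + 23*E*n (d(E, n) = 2 + ((23*E)*n + n) = 2 + (23*E*n + n) = 2 + (n + 23*E*n) = 2 + n + 23*E*n)
(2*u(3, -1) + 6) + d(-17, -8)*(-54) = (2*(2 + 3 - 1*(-1)) + 6) + (2 - 8 + 23*(-17)*(-8))*(-54) = (2*(2 + 3 + 1) + 6) + (2 - 8 + 3128)*(-54) = (2*6 + 6) + 3122*(-54) = (12 + 6) - 168588 = 18 - 168588 = -168570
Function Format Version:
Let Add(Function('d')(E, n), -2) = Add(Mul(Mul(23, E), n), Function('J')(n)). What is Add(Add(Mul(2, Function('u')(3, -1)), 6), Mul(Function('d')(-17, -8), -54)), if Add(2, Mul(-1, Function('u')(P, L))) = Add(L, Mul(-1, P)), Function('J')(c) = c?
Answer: -168570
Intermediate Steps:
Function('u')(P, L) = Add(2, P, Mul(-1, L)) (Function('u')(P, L) = Add(2, Mul(-1, Add(L, Mul(-1, P)))) = Add(2, Add(P, Mul(-1, L))) = Add(2, P, Mul(-1, L)))
Function('d')(E, n) = Add(2, n, Mul(23, E, n)) (Function('d')(E, n) = Add(2, Add(Mul(Mul(23, E), n), n)) = Add(2, Add(Mul(23, E, n), n)) = Add(2, Add(n, Mul(23, E, n))) = Add(2, n, Mul(23, E, n)))
Add(Add(Mul(2, Function('u')(3, -1)), 6), Mul(Function('d')(-17, -8), -54)) = Add(Add(Mul(2, Add(2, 3, Mul(-1, -1))), 6), Mul(Add(2, -8, Mul(23, -17, -8)), -54)) = Add(Add(Mul(2, Add(2, 3, 1)), 6), Mul(Add(2, -8, 3128), -54)) = Add(Add(Mul(2, 6), 6), Mul(3122, -54)) = Add(Add(12, 6), -168588) = Add(18, -168588) = -168570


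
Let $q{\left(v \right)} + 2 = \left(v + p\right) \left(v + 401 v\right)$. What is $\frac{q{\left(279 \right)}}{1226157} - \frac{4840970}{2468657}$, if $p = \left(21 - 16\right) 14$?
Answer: $\frac{90695197310690}{3026961061149} \approx 29.962$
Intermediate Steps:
$p = 70$ ($p = 5 \cdot 14 = 70$)
$q{\left(v \right)} = -2 + 402 v \left(70 + v\right)$ ($q{\left(v \right)} = -2 + \left(v + 70\right) \left(v + 401 v\right) = -2 + \left(70 + v\right) 402 v = -2 + 402 v \left(70 + v\right)$)
$\frac{q{\left(279 \right)}}{1226157} - \frac{4840970}{2468657} = \frac{-2 + 402 \cdot 279^{2} + 28140 \cdot 279}{1226157} - \frac{4840970}{2468657} = \left(-2 + 402 \cdot 77841 + 7851060\right) \frac{1}{1226157} - \frac{4840970}{2468657} = \left(-2 + 31292082 + 7851060\right) \frac{1}{1226157} - \frac{4840970}{2468657} = 39143140 \cdot \frac{1}{1226157} - \frac{4840970}{2468657} = \frac{39143140}{1226157} - \frac{4840970}{2468657} = \frac{90695197310690}{3026961061149}$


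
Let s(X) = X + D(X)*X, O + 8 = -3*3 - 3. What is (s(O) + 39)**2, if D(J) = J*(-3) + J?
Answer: 609961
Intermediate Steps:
D(J) = -2*J (D(J) = -3*J + J = -2*J)
O = -20 (O = -8 + (-3*3 - 3) = -8 + (-9 - 3) = -8 - 12 = -20)
s(X) = X - 2*X**2 (s(X) = X + (-2*X)*X = X - 2*X**2)
(s(O) + 39)**2 = (-20*(1 - 2*(-20)) + 39)**2 = (-20*(1 + 40) + 39)**2 = (-20*41 + 39)**2 = (-820 + 39)**2 = (-781)**2 = 609961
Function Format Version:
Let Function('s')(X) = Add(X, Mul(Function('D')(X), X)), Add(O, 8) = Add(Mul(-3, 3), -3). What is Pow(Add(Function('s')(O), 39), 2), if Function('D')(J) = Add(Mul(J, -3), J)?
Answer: 609961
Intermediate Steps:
Function('D')(J) = Mul(-2, J) (Function('D')(J) = Add(Mul(-3, J), J) = Mul(-2, J))
O = -20 (O = Add(-8, Add(Mul(-3, 3), -3)) = Add(-8, Add(-9, -3)) = Add(-8, -12) = -20)
Function('s')(X) = Add(X, Mul(-2, Pow(X, 2))) (Function('s')(X) = Add(X, Mul(Mul(-2, X), X)) = Add(X, Mul(-2, Pow(X, 2))))
Pow(Add(Function('s')(O), 39), 2) = Pow(Add(Mul(-20, Add(1, Mul(-2, -20))), 39), 2) = Pow(Add(Mul(-20, Add(1, 40)), 39), 2) = Pow(Add(Mul(-20, 41), 39), 2) = Pow(Add(-820, 39), 2) = Pow(-781, 2) = 609961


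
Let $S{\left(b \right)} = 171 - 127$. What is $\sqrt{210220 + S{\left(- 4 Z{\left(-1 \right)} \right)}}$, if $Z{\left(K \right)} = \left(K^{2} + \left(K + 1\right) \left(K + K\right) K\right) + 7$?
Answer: $2 \sqrt{52566} \approx 458.55$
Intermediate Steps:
$Z{\left(K \right)} = 7 + K^{2} + 2 K^{2} \left(1 + K\right)$ ($Z{\left(K \right)} = \left(K^{2} + \left(1 + K\right) 2 K K\right) + 7 = \left(K^{2} + 2 K \left(1 + K\right) K\right) + 7 = \left(K^{2} + 2 K^{2} \left(1 + K\right)\right) + 7 = 7 + K^{2} + 2 K^{2} \left(1 + K\right)$)
$S{\left(b \right)} = 44$
$\sqrt{210220 + S{\left(- 4 Z{\left(-1 \right)} \right)}} = \sqrt{210220 + 44} = \sqrt{210264} = 2 \sqrt{52566}$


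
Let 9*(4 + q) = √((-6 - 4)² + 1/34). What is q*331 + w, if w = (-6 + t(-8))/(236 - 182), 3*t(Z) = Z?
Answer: -107257/81 + 331*√115634/306 ≈ -956.33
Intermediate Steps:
t(Z) = Z/3
w = -13/81 (w = (-6 + (⅓)*(-8))/(236 - 182) = (-6 - 8/3)/54 = -26/3*1/54 = -13/81 ≈ -0.16049)
q = -4 + √115634/306 (q = -4 + √((-6 - 4)² + 1/34)/9 = -4 + √((-10)² + 1/34)/9 = -4 + √(100 + 1/34)/9 = -4 + √(3401/34)/9 = -4 + (√115634/34)/9 = -4 + √115634/306 ≈ -2.8887)
q*331 + w = (-4 + √115634/306)*331 - 13/81 = (-1324 + 331*√115634/306) - 13/81 = -107257/81 + 331*√115634/306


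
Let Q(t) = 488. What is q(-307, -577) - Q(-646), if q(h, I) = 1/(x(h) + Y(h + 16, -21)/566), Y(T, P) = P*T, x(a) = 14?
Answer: -6848514/14035 ≈ -487.96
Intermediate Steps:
q(h, I) = 1/(3794/283 - 21*h/566) (q(h, I) = 1/(14 - 21*(h + 16)/566) = 1/(14 - 21*(16 + h)*(1/566)) = 1/(14 + (-336 - 21*h)*(1/566)) = 1/(14 + (-168/283 - 21*h/566)) = 1/(3794/283 - 21*h/566))
q(-307, -577) - Q(-646) = -566/(-7588 + 21*(-307)) - 1*488 = -566/(-7588 - 6447) - 488 = -566/(-14035) - 488 = -566*(-1/14035) - 488 = 566/14035 - 488 = -6848514/14035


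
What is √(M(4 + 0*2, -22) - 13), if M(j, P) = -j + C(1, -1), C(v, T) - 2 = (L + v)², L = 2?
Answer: I*√6 ≈ 2.4495*I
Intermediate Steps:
C(v, T) = 2 + (2 + v)²
M(j, P) = 11 - j (M(j, P) = -j + (2 + (2 + 1)²) = -j + (2 + 3²) = -j + (2 + 9) = -j + 11 = 11 - j)
√(M(4 + 0*2, -22) - 13) = √((11 - (4 + 0*2)) - 13) = √((11 - (4 + 0)) - 13) = √((11 - 1*4) - 13) = √((11 - 4) - 13) = √(7 - 13) = √(-6) = I*√6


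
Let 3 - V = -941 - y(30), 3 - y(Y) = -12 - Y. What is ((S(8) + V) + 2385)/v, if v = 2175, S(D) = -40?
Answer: 3334/2175 ≈ 1.5329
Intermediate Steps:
y(Y) = 15 + Y (y(Y) = 3 - (-12 - Y) = 3 + (12 + Y) = 15 + Y)
V = 989 (V = 3 - (-941 - (15 + 30)) = 3 - (-941 - 1*45) = 3 - (-941 - 45) = 3 - 1*(-986) = 3 + 986 = 989)
((S(8) + V) + 2385)/v = ((-40 + 989) + 2385)/2175 = (949 + 2385)*(1/2175) = 3334*(1/2175) = 3334/2175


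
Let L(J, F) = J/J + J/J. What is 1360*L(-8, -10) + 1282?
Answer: 4002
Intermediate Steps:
L(J, F) = 2 (L(J, F) = 1 + 1 = 2)
1360*L(-8, -10) + 1282 = 1360*2 + 1282 = 2720 + 1282 = 4002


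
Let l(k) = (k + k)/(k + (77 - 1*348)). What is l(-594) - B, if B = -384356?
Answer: 332469128/865 ≈ 3.8436e+5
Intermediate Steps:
l(k) = 2*k/(-271 + k) (l(k) = (2*k)/(k + (77 - 348)) = (2*k)/(k - 271) = (2*k)/(-271 + k) = 2*k/(-271 + k))
l(-594) - B = 2*(-594)/(-271 - 594) - 1*(-384356) = 2*(-594)/(-865) + 384356 = 2*(-594)*(-1/865) + 384356 = 1188/865 + 384356 = 332469128/865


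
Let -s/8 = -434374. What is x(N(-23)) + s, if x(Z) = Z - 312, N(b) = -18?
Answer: 3474662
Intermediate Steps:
x(Z) = -312 + Z
s = 3474992 (s = -8*(-434374) = 3474992)
x(N(-23)) + s = (-312 - 18) + 3474992 = -330 + 3474992 = 3474662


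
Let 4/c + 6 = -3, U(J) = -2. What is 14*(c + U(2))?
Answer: -308/9 ≈ -34.222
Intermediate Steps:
c = -4/9 (c = 4/(-6 - 3) = 4/(-9) = 4*(-⅑) = -4/9 ≈ -0.44444)
14*(c + U(2)) = 14*(-4/9 - 2) = 14*(-22/9) = -308/9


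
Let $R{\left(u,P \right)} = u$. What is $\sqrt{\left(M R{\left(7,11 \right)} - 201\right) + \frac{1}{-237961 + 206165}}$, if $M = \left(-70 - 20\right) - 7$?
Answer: $\frac{i \sqrt{222416843469}}{15898} \approx 29.665 i$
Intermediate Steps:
$M = -97$ ($M = -90 - 7 = -97$)
$\sqrt{\left(M R{\left(7,11 \right)} - 201\right) + \frac{1}{-237961 + 206165}} = \sqrt{\left(\left(-97\right) 7 - 201\right) + \frac{1}{-237961 + 206165}} = \sqrt{\left(-679 - 201\right) + \frac{1}{-31796}} = \sqrt{-880 - \frac{1}{31796}} = \sqrt{- \frac{27980481}{31796}} = \frac{i \sqrt{222416843469}}{15898}$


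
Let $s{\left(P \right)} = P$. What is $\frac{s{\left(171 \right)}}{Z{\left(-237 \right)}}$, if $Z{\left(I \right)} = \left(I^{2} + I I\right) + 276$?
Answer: $\frac{57}{37538} \approx 0.0015185$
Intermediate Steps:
$Z{\left(I \right)} = 276 + 2 I^{2}$ ($Z{\left(I \right)} = \left(I^{2} + I^{2}\right) + 276 = 2 I^{2} + 276 = 276 + 2 I^{2}$)
$\frac{s{\left(171 \right)}}{Z{\left(-237 \right)}} = \frac{171}{276 + 2 \left(-237\right)^{2}} = \frac{171}{276 + 2 \cdot 56169} = \frac{171}{276 + 112338} = \frac{171}{112614} = 171 \cdot \frac{1}{112614} = \frac{57}{37538}$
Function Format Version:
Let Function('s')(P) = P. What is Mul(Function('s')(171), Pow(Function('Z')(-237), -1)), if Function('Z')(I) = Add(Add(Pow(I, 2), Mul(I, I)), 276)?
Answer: Rational(57, 37538) ≈ 0.0015185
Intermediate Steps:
Function('Z')(I) = Add(276, Mul(2, Pow(I, 2))) (Function('Z')(I) = Add(Add(Pow(I, 2), Pow(I, 2)), 276) = Add(Mul(2, Pow(I, 2)), 276) = Add(276, Mul(2, Pow(I, 2))))
Mul(Function('s')(171), Pow(Function('Z')(-237), -1)) = Mul(171, Pow(Add(276, Mul(2, Pow(-237, 2))), -1)) = Mul(171, Pow(Add(276, Mul(2, 56169)), -1)) = Mul(171, Pow(Add(276, 112338), -1)) = Mul(171, Pow(112614, -1)) = Mul(171, Rational(1, 112614)) = Rational(57, 37538)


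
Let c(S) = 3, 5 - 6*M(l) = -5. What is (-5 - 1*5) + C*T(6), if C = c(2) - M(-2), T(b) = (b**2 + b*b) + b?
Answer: 94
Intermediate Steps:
M(l) = 5/3 (M(l) = 5/6 - 1/6*(-5) = 5/6 + 5/6 = 5/3)
T(b) = b + 2*b**2 (T(b) = (b**2 + b**2) + b = 2*b**2 + b = b + 2*b**2)
C = 4/3 (C = 3 - 1*5/3 = 3 - 5/3 = 4/3 ≈ 1.3333)
(-5 - 1*5) + C*T(6) = (-5 - 1*5) + 4*(6*(1 + 2*6))/3 = (-5 - 5) + 4*(6*(1 + 12))/3 = -10 + 4*(6*13)/3 = -10 + (4/3)*78 = -10 + 104 = 94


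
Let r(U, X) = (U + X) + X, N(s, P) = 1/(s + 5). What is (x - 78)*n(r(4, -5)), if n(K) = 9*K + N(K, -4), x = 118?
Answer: -2200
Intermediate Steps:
N(s, P) = 1/(5 + s)
r(U, X) = U + 2*X
n(K) = 1/(5 + K) + 9*K (n(K) = 9*K + 1/(5 + K) = 1/(5 + K) + 9*K)
(x - 78)*n(r(4, -5)) = (118 - 78)*((1 + 9*(4 + 2*(-5))*(5 + (4 + 2*(-5))))/(5 + (4 + 2*(-5)))) = 40*((1 + 9*(4 - 10)*(5 + (4 - 10)))/(5 + (4 - 10))) = 40*((1 + 9*(-6)*(5 - 6))/(5 - 6)) = 40*((1 + 9*(-6)*(-1))/(-1)) = 40*(-(1 + 54)) = 40*(-1*55) = 40*(-55) = -2200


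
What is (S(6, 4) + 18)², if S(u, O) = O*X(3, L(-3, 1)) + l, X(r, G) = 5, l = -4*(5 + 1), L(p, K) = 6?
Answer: 196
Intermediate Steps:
l = -24 (l = -4*6 = -24)
S(u, O) = -24 + 5*O (S(u, O) = O*5 - 24 = 5*O - 24 = -24 + 5*O)
(S(6, 4) + 18)² = ((-24 + 5*4) + 18)² = ((-24 + 20) + 18)² = (-4 + 18)² = 14² = 196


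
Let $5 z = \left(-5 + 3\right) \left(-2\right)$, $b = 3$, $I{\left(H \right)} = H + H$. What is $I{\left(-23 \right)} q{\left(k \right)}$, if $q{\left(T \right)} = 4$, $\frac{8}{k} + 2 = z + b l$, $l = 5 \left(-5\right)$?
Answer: $-184$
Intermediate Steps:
$I{\left(H \right)} = 2 H$
$z = \frac{4}{5}$ ($z = \frac{\left(-5 + 3\right) \left(-2\right)}{5} = \frac{\left(-2\right) \left(-2\right)}{5} = \frac{1}{5} \cdot 4 = \frac{4}{5} \approx 0.8$)
$l = -25$
$k = - \frac{40}{381}$ ($k = \frac{8}{-2 + \left(\frac{4}{5} + 3 \left(-25\right)\right)} = \frac{8}{-2 + \left(\frac{4}{5} - 75\right)} = \frac{8}{-2 - \frac{371}{5}} = \frac{8}{- \frac{381}{5}} = 8 \left(- \frac{5}{381}\right) = - \frac{40}{381} \approx -0.10499$)
$I{\left(-23 \right)} q{\left(k \right)} = 2 \left(-23\right) 4 = \left(-46\right) 4 = -184$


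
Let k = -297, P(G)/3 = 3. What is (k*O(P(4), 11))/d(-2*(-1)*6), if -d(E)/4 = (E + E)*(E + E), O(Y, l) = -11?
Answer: -363/256 ≈ -1.4180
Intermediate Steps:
P(G) = 9 (P(G) = 3*3 = 9)
d(E) = -16*E² (d(E) = -4*(E + E)*(E + E) = -4*2*E*2*E = -16*E²)
(k*O(P(4), 11))/d(-2*(-1)*6) = (-297*(-11))/((-16*(-2*(-1)*6)²)) = 3267/((-16*(2*6)²)) = 3267/((-16*12²)) = 3267/((-16*144)) = 3267/(-2304) = 3267*(-1/2304) = -363/256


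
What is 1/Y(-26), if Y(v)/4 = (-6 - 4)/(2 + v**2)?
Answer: -339/20 ≈ -16.950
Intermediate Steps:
Y(v) = -40/(2 + v**2) (Y(v) = 4*((-6 - 4)/(2 + v**2)) = 4*(-10/(2 + v**2)) = -40/(2 + v**2))
1/Y(-26) = 1/(-40/(2 + (-26)**2)) = 1/(-40/(2 + 676)) = 1/(-40/678) = 1/(-40*1/678) = 1/(-20/339) = -339/20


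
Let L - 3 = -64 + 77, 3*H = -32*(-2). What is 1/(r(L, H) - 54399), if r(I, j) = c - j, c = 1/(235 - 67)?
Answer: -168/9142615 ≈ -1.8375e-5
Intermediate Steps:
H = 64/3 (H = (-32*(-2))/3 = (⅓)*64 = 64/3 ≈ 21.333)
c = 1/168 ≈ 0.0059524
L = 16 (L = 3 + (-64 + 77) = 3 + 13 = 16)
r(I, j) = 1/168 - j
1/(r(L, H) - 54399) = 1/((1/168 - 1*64/3) - 54399) = 1/((1/168 - 64/3) - 54399) = 1/(-3583/168 - 54399) = 1/(-9142615/168) = -168/9142615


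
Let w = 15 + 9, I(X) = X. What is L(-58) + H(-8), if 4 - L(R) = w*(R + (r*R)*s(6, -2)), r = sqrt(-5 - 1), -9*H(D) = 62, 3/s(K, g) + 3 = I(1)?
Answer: 12502/9 - 2088*I*sqrt(6) ≈ 1389.1 - 5114.5*I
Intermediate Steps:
s(K, g) = -3/2 (s(K, g) = 3/(-3 + 1) = 3/(-2) = 3*(-1/2) = -3/2)
H(D) = -62/9 (H(D) = -1/9*62 = -62/9)
r = I*sqrt(6) (r = sqrt(-6) = I*sqrt(6) ≈ 2.4495*I)
w = 24
L(R) = 4 - 24*R + 36*I*R*sqrt(6) (L(R) = 4 - 24*(R + ((I*sqrt(6))*R)*(-3/2)) = 4 - 24*(R + (I*R*sqrt(6))*(-3/2)) = 4 - 24*(R - 3*I*R*sqrt(6)/2) = 4 - (24*R - 36*I*R*sqrt(6)) = 4 + (-24*R + 36*I*R*sqrt(6)) = 4 - 24*R + 36*I*R*sqrt(6))
L(-58) + H(-8) = (4 - 24*(-58) + 36*I*(-58)*sqrt(6)) - 62/9 = (4 + 1392 - 2088*I*sqrt(6)) - 62/9 = (1396 - 2088*I*sqrt(6)) - 62/9 = 12502/9 - 2088*I*sqrt(6)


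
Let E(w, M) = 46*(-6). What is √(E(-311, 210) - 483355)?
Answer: I*√483631 ≈ 695.44*I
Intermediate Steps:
E(w, M) = -276
√(E(-311, 210) - 483355) = √(-276 - 483355) = √(-483631) = I*√483631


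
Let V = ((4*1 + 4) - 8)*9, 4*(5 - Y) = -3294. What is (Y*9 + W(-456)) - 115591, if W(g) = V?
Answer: -216269/2 ≈ -1.0813e+5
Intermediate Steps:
Y = 1657/2 (Y = 5 - 1/4*(-3294) = 5 + 1647/2 = 1657/2 ≈ 828.50)
V = 0 (V = ((4 + 4) - 8)*9 = (8 - 8)*9 = 0*9 = 0)
W(g) = 0
(Y*9 + W(-456)) - 115591 = ((1657/2)*9 + 0) - 115591 = (14913/2 + 0) - 115591 = 14913/2 - 115591 = -216269/2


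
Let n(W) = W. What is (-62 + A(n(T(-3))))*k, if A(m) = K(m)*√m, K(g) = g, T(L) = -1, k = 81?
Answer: -5022 - 81*I ≈ -5022.0 - 81.0*I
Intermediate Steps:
A(m) = m^(3/2) (A(m) = m*√m = m^(3/2))
(-62 + A(n(T(-3))))*k = (-62 + (-1)^(3/2))*81 = (-62 - I)*81 = -5022 - 81*I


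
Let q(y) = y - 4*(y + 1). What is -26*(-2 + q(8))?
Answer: 780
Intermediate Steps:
q(y) = -4 - 3*y (q(y) = y - 4*(1 + y) = y + (-4 - 4*y) = -4 - 3*y)
-26*(-2 + q(8)) = -26*(-2 + (-4 - 3*8)) = -26*(-2 + (-4 - 24)) = -26*(-2 - 28) = -26*(-30) = 780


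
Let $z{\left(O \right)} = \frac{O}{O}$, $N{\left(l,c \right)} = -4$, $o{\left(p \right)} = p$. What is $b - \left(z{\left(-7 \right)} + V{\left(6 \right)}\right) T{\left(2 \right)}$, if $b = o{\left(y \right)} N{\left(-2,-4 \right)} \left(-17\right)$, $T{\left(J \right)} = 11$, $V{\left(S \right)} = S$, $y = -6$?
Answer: $-485$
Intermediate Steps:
$z{\left(O \right)} = 1$
$b = -408$ ($b = \left(-6\right) \left(-4\right) \left(-17\right) = 24 \left(-17\right) = -408$)
$b - \left(z{\left(-7 \right)} + V{\left(6 \right)}\right) T{\left(2 \right)} = -408 - \left(1 + 6\right) 11 = -408 - 7 \cdot 11 = -408 - 77 = -485$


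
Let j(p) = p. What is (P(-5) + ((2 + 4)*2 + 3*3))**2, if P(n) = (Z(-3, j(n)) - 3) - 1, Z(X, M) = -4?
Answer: 169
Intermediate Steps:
P(n) = -8 (P(n) = (-4 - 3) - 1 = -7 - 1 = -8)
(P(-5) + ((2 + 4)*2 + 3*3))**2 = (-8 + ((2 + 4)*2 + 3*3))**2 = (-8 + (6*2 + 9))**2 = (-8 + (12 + 9))**2 = (-8 + 21)**2 = 13**2 = 169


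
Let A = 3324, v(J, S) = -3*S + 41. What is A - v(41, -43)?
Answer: 3154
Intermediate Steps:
v(J, S) = 41 - 3*S
A - v(41, -43) = 3324 - (41 - 3*(-43)) = 3324 - (41 + 129) = 3324 - 1*170 = 3324 - 170 = 3154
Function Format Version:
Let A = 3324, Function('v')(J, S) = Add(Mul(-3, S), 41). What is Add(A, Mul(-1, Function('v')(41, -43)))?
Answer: 3154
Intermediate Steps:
Function('v')(J, S) = Add(41, Mul(-3, S))
Add(A, Mul(-1, Function('v')(41, -43))) = Add(3324, Mul(-1, Add(41, Mul(-3, -43)))) = Add(3324, Mul(-1, Add(41, 129))) = Add(3324, Mul(-1, 170)) = Add(3324, -170) = 3154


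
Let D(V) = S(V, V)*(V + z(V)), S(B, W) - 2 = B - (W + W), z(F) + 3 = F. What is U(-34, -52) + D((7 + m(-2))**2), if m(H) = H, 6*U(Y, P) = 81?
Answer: -2135/2 ≈ -1067.5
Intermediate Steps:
z(F) = -3 + F
U(Y, P) = 27/2 (U(Y, P) = (1/6)*81 = 27/2)
S(B, W) = 2 + B - 2*W (S(B, W) = 2 + (B - (W + W)) = 2 + (B - 2*W) = 2 + B - 2*W)
D(V) = (-3 + 2*V)*(2 - V) (D(V) = (2 + V - 2*V)*(V + (-3 + V)) = (2 - V)*(-3 + 2*V) = (-3 + 2*V)*(2 - V))
U(-34, -52) + D((7 + m(-2))**2) = 27/2 + (-3 + 2*(7 - 2)**2)*(2 - (7 - 2)**2) = 27/2 + (-3 + 2*5**2)*(2 - 1*5**2) = 27/2 + (-3 + 2*25)*(2 - 1*25) = 27/2 + (-3 + 50)*(2 - 25) = 27/2 + 47*(-23) = 27/2 - 1081 = -2135/2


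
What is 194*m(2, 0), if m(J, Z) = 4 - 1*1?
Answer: 582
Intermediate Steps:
m(J, Z) = 3 (m(J, Z) = 4 - 1 = 3)
194*m(2, 0) = 194*3 = 582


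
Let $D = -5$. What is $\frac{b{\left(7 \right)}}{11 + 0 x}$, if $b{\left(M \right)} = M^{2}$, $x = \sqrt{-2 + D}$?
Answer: $\frac{49}{11} \approx 4.4545$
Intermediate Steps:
$x = i \sqrt{7}$ ($x = \sqrt{-2 - 5} = \sqrt{-7} = i \sqrt{7} \approx 2.6458 i$)
$\frac{b{\left(7 \right)}}{11 + 0 x} = \frac{7^{2}}{11 + 0 i \sqrt{7}} = \frac{49}{11 + 0} = \frac{49}{11}$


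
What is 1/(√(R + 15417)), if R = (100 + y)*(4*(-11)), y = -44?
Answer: √12953/12953 ≈ 0.0087865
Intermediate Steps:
R = -2464 (R = (100 - 44)*(4*(-11)) = 56*(-44) = -2464)
1/(√(R + 15417)) = 1/(√(-2464 + 15417)) = 1/(√12953) = √12953/12953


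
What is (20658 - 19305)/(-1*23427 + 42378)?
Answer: 451/6317 ≈ 0.071395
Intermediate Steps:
(20658 - 19305)/(-1*23427 + 42378) = 1353/(-23427 + 42378) = 1353/18951 = 1353*(1/18951) = 451/6317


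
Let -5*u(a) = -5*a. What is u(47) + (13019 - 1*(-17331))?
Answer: 30397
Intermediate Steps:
u(a) = a (u(a) = -(-1)*a = a)
u(47) + (13019 - 1*(-17331)) = 47 + (13019 - 1*(-17331)) = 47 + (13019 + 17331) = 47 + 30350 = 30397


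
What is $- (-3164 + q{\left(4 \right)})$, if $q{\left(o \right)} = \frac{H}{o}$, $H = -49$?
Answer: $\frac{12705}{4} \approx 3176.3$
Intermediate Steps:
$q{\left(o \right)} = - \frac{49}{o}$
$- (-3164 + q{\left(4 \right)}) = - (-3164 - \frac{49}{4}) = \left(-1\right) \left(- \frac{12705}{4}\right) = \frac{12705}{4}$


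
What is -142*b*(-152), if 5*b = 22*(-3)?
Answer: -1424544/5 ≈ -2.8491e+5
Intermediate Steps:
b = -66/5 (b = (22*(-3))/5 = (⅕)*(-66) = -66/5 ≈ -13.200)
-142*b*(-152) = -142*(-66/5)*(-152) = (9372/5)*(-152) = -1424544/5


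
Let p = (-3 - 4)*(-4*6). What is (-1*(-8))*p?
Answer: 1344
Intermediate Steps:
p = 168 (p = -7*(-24) = 168)
(-1*(-8))*p = -1*(-8)*168 = 8*168 = 1344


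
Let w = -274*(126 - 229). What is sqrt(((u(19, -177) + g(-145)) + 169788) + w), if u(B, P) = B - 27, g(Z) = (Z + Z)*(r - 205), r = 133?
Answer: sqrt(218882) ≈ 467.85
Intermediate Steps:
w = 28222 (w = -274*(-103) = 28222)
g(Z) = -144*Z (g(Z) = (Z + Z)*(133 - 205) = (2*Z)*(-72) = -144*Z)
u(B, P) = -27 + B
sqrt(((u(19, -177) + g(-145)) + 169788) + w) = sqrt((((-27 + 19) - 144*(-145)) + 169788) + 28222) = sqrt(((-8 + 20880) + 169788) + 28222) = sqrt((20872 + 169788) + 28222) = sqrt(190660 + 28222) = sqrt(218882)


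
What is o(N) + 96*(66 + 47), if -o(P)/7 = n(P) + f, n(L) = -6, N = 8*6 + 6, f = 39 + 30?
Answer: 10407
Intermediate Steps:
f = 69
N = 54 (N = 48 + 6 = 54)
o(P) = -441 (o(P) = -7*(-6 + 69) = -7*63 = -441)
o(N) + 96*(66 + 47) = -441 + 96*(66 + 47) = -441 + 96*113 = -441 + 10848 = 10407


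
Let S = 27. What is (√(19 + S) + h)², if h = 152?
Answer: (152 + √46)² ≈ 25212.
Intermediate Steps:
(√(19 + S) + h)² = (√(19 + 27) + 152)² = (√46 + 152)² = (152 + √46)²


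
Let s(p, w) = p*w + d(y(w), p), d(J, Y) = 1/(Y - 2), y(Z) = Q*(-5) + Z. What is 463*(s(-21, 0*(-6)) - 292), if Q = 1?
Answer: -3109971/23 ≈ -1.3522e+5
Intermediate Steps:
y(Z) = -5 + Z (y(Z) = 1*(-5) + Z = -5 + Z)
d(J, Y) = 1/(-2 + Y)
s(p, w) = 1/(-2 + p) + p*w (s(p, w) = p*w + 1/(-2 + p) = 1/(-2 + p) + p*w)
463*(s(-21, 0*(-6)) - 292) = 463*((1 - 21*0*(-6)*(-2 - 21))/(-2 - 21) - 292) = 463*((1 - 21*0*(-23))/(-23) - 292) = 463*(-(1 + 0)/23 - 292) = 463*(-1/23*1 - 292) = 463*(-1/23 - 292) = 463*(-6717/23) = -3109971/23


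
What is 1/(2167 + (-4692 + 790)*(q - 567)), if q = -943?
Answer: 1/5894187 ≈ 1.6966e-7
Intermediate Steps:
1/(2167 + (-4692 + 790)*(q - 567)) = 1/(2167 + (-4692 + 790)*(-943 - 567)) = 1/(2167 - 3902*(-1510)) = 1/(2167 + 5892020) = 1/5894187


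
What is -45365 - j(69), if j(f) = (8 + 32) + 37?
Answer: -45442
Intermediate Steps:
j(f) = 77 (j(f) = 40 + 37 = 77)
-45365 - j(69) = -45365 - 1*77 = -45365 - 77 = -45442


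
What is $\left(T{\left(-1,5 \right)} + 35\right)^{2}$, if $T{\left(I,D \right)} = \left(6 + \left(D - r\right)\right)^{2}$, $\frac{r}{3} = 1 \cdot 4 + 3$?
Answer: $18225$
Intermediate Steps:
$r = 21$ ($r = 3 \left(1 \cdot 4 + 3\right) = 3 \left(4 + 3\right) = 3 \cdot 7 = 21$)
$T{\left(I,D \right)} = \left(-15 + D\right)^{2}$ ($T{\left(I,D \right)} = \left(6 + \left(D - 21\right)\right)^{2} = \left(6 + \left(-21 + D\right)\right)^{2} = \left(-15 + D\right)^{2}$)
$\left(T{\left(-1,5 \right)} + 35\right)^{2} = \left(\left(-15 + 5\right)^{2} + 35\right)^{2} = \left(\left(-10\right)^{2} + 35\right)^{2} = \left(100 + 35\right)^{2} = 135^{2} = 18225$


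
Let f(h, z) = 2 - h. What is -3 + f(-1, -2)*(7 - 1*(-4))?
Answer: 30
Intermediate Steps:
-3 + f(-1, -2)*(7 - 1*(-4)) = -3 + (2 - 1*(-1))*(7 - 1*(-4)) = -3 + (2 + 1)*(7 + 4) = -3 + 3*11 = -3 + 33 = 30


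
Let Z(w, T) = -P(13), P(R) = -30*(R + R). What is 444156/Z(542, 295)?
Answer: 37013/65 ≈ 569.43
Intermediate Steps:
P(R) = -60*R
Z(w, T) = 780 (Z(w, T) = -(-60)*13 = -1*(-780) = 780)
444156/Z(542, 295) = 444156/780 = 444156*(1/780) = 37013/65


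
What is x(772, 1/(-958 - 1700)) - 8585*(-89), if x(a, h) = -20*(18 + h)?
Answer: 1014963955/1329 ≈ 7.6371e+5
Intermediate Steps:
x(a, h) = -360 - 20*h
x(772, 1/(-958 - 1700)) - 8585*(-89) = (-360 - 20/(-958 - 1700)) - 8585*(-89) = (-360 - 20/(-2658)) - 1717*(-445) = (-360 - 20*(-1/2658)) + 764065 = (-360 + 10/1329) + 764065 = -478430/1329 + 764065 = 1014963955/1329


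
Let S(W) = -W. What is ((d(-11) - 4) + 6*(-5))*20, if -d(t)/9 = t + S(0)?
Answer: 1300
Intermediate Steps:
d(t) = -9*t (d(t) = -9*(t - 1*0) = -9*(t + 0) = -9*t)
((d(-11) - 4) + 6*(-5))*20 = ((-9*(-11) - 4) + 6*(-5))*20 = ((99 - 4) - 30)*20 = (95 - 30)*20 = 65*20 = 1300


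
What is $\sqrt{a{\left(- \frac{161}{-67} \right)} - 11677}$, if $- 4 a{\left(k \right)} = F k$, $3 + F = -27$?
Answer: $\frac{i \sqrt{209348602}}{134} \approx 107.98 i$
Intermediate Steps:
$F = -30$ ($F = -3 - 27 = -30$)
$a{\left(k \right)} = \frac{15 k}{2}$ ($a{\left(k \right)} = - \frac{\left(-30\right) k}{4} = \frac{15 k}{2}$)
$\sqrt{a{\left(- \frac{161}{-67} \right)} - 11677} = \sqrt{\frac{15 \left(- \frac{161}{-67}\right)}{2} - 11677} = \sqrt{\frac{15 \left(\left(-161\right) \left(- \frac{1}{67}\right)\right)}{2} - 11677} = \sqrt{\frac{15}{2} \cdot \frac{161}{67} - 11677} = \sqrt{\frac{2415}{134} - 11677} = \sqrt{- \frac{1562303}{134}} = \frac{i \sqrt{209348602}}{134}$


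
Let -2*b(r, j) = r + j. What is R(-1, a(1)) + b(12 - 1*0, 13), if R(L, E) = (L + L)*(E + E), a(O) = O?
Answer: -33/2 ≈ -16.500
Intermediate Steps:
R(L, E) = 4*E*L (R(L, E) = (2*L)*(2*E) = 4*E*L)
b(r, j) = -j/2 - r/2 (b(r, j) = -(r + j)/2 = -(j + r)/2 = -j/2 - r/2)
R(-1, a(1)) + b(12 - 1*0, 13) = 4*1*(-1) + (-1/2*13 - (12 - 1*0)/2) = -4 + (-13/2 - (12 + 0)/2) = -4 + (-13/2 - 1/2*12) = -4 + (-13/2 - 6) = -4 - 25/2 = -33/2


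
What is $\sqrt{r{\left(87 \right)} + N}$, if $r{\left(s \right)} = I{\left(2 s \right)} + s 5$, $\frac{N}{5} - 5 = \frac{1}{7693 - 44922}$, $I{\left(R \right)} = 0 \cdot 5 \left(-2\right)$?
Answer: $\frac{3 \sqrt{70839899635}}{37229} \approx 21.448$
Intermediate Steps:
$I{\left(R \right)} = 0$ ($I{\left(R \right)} = 0 \left(-2\right) = 0$)
$N = \frac{930720}{37229}$ ($N = 25 + \frac{5}{7693 - 44922} = 25 + \frac{5}{-37229} = 25 + 5 \left(- \frac{1}{37229}\right) = 25 - \frac{5}{37229} = \frac{930720}{37229} \approx 25.0$)
$r{\left(s \right)} = 5 s$ ($r{\left(s \right)} = 0 + s 5 = 0 + 5 s = 5 s$)
$\sqrt{r{\left(87 \right)} + N} = \sqrt{5 \cdot 87 + \frac{930720}{37229}} = \sqrt{435 + \frac{930720}{37229}} = \sqrt{\frac{17125335}{37229}} = \frac{3 \sqrt{70839899635}}{37229}$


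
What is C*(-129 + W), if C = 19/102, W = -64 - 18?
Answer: -4009/102 ≈ -39.304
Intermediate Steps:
W = -82
C = 19/102 (C = 19*(1/102) = 19/102 ≈ 0.18627)
C*(-129 + W) = 19*(-129 - 82)/102 = (19/102)*(-211) = -4009/102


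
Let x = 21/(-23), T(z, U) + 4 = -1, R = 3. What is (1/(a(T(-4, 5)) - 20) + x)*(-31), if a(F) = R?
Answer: 11780/391 ≈ 30.128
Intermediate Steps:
T(z, U) = -5 (T(z, U) = -4 - 1 = -5)
a(F) = 3
x = -21/23 (x = 21*(-1/23) = -21/23 ≈ -0.91304)
(1/(a(T(-4, 5)) - 20) + x)*(-31) = (1/(3 - 20) - 21/23)*(-31) = (1/(-17) - 21/23)*(-31) = (-1/17 - 21/23)*(-31) = -380/391*(-31) = 11780/391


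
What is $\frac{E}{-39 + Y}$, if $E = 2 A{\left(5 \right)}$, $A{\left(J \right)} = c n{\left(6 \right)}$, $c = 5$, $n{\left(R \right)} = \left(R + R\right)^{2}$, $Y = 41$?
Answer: $720$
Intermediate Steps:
$n{\left(R \right)} = 4 R^{2}$ ($n{\left(R \right)} = \left(2 R\right)^{2} = 4 R^{2}$)
$A{\left(J \right)} = 720$ ($A{\left(J \right)} = 5 \cdot 4 \cdot 6^{2} = 5 \cdot 4 \cdot 36 = 5 \cdot 144 = 720$)
$E = 1440$ ($E = 2 \cdot 720 = 1440$)
$\frac{E}{-39 + Y} = \frac{1440}{-39 + 41} = \frac{1440}{2} = 1440 \cdot \frac{1}{2} = 720$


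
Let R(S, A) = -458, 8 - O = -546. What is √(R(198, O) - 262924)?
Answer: I*√263382 ≈ 513.21*I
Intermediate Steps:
O = 554 (O = 8 - 1*(-546) = 8 + 546 = 554)
√(R(198, O) - 262924) = √(-458 - 262924) = √(-263382) = I*√263382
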